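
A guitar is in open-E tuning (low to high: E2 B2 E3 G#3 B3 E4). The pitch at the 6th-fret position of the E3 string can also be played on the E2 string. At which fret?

18

E3 at fret 6 is E3 + 6 semitones = A#3.
The open E2 string is 12 semitones below the open E3, so the same pitch on the E2 string lies at fret 6 + 12 = 18.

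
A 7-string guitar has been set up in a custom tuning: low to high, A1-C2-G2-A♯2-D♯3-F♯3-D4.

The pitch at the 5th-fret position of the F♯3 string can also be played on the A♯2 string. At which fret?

F♯3 at fret 5 is F♯3 + 5 semitones = B3.
The open A♯2 string is 8 semitones below the open F♯3, so the same pitch on the A♯2 string lies at fret 5 + 8 = 13.

13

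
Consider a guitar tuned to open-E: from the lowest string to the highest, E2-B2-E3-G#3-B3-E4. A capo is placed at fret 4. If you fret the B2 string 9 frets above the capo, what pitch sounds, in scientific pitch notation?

C4

The capo raises the open B2 by 4 semitones to D#3; fretting 9 more gives B2 + 4 + 9 = B2 + 13 semitones = C4.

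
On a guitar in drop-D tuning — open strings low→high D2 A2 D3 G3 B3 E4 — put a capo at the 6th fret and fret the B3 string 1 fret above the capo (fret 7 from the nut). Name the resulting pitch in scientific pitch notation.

The capo raises the open B3 by 6 semitones to F4; fretting 1 more gives B3 + 6 + 1 = B3 + 7 semitones = F#4.
(Also written Gb.)

F#4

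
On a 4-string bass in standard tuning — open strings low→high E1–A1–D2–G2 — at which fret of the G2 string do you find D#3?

8

D#3 is 8 semitones above the open G2 (G–G#–A–A#–B–C–C#–D–D#), so it sits at fret 8.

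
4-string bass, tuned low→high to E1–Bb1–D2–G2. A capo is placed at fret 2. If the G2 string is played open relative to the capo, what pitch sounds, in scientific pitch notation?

A2

The capo raises the open G2 by 2 semitones to A2; fretting 0 more gives G2 + 2 + 0 = G2 + 2 semitones = A2.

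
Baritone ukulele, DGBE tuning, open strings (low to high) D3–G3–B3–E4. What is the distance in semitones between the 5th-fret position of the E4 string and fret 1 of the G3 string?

13 semitones

E4 at fret 5 → A4 (MIDI 69); G3 at fret 1 → G#3 (MIDI 56).
69 − 56 = 13, so the two pitches are 13 semitones apart, with A4 the higher.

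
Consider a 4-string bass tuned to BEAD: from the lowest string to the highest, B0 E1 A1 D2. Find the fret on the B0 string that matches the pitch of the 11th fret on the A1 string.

21

A1 at fret 11 is A1 + 11 semitones = G♯2.
The open B0 string is 10 semitones below the open A1, so the same pitch on the B0 string lies at fret 11 + 10 = 21.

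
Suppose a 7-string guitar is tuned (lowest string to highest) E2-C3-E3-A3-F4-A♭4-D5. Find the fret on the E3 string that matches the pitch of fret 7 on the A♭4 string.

23

Fret 7 on A♭4 is MIDI 68 + 7 = 75 (E♭5). On the E3 string (open MIDI 52), that pitch is 75 − 52 = fret 23.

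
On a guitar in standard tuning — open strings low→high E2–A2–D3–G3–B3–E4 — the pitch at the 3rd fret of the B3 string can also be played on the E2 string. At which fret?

B3 at fret 3 is B3 + 3 semitones = D4.
The open E2 string is 19 semitones below the open B3, so the same pitch on the E2 string lies at fret 3 + 19 = 22.

22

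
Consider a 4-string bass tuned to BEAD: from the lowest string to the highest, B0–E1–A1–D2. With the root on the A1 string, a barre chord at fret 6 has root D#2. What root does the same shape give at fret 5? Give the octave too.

Moving from fret 6 to fret 5 shifts the root by -1 semitone.
D#2 down 1 semitone is D2.

D2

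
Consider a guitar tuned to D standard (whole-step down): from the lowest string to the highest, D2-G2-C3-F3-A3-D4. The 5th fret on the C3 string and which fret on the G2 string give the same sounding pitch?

Fret 5 on C3 is MIDI 48 + 5 = 53 (F3). On the G2 string (open MIDI 43), that pitch is 53 − 43 = fret 10.

10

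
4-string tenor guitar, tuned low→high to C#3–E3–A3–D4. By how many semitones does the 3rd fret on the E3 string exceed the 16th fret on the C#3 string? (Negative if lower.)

E3 at fret 3 → G3 (MIDI 55); C#3 at fret 16 → F4 (MIDI 65).
55 − 65 = -10, so the two pitches are 10 semitones apart.

-10 semitones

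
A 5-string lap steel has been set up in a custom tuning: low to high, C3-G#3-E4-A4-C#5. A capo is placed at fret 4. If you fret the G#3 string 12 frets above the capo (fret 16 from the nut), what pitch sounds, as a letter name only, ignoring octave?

The capo raises the open G#3 by 4 semitones to C4; fretting 12 more gives G#3 + 4 + 12 = G#3 + 16 semitones, landing on C.

C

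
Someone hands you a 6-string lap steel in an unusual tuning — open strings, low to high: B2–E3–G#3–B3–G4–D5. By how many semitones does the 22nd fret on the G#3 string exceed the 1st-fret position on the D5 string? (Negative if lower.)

3 semitones

G#3 at fret 22 → F#5 (MIDI 78); D5 at fret 1 → D#5 (MIDI 75).
78 − 75 = 3, so the two pitches are 3 semitones apart.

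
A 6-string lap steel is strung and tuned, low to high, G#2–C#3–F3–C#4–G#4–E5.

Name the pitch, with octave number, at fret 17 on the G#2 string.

The open G#2 string plus 17 semitones: G#–A–A#–B–…–B–C–C#.
The walk passes from B into C 2 times, so the octave number goes from 2 to 4.
(Equivalently spelled Db4.)

C#4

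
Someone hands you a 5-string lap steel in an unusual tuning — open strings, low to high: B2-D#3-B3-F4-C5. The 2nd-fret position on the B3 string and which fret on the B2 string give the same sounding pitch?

Fret 2 on B3 is MIDI 59 + 2 = 61 (C#4). On the B2 string (open MIDI 47), that pitch is 61 − 47 = fret 14.

14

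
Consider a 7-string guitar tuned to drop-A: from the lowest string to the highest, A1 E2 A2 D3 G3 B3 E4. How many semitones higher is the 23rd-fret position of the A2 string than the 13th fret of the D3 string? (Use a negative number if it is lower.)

5 semitones

A2 at fret 23 → G♯4 (MIDI 68); D3 at fret 13 → D♯4 (MIDI 63).
68 − 63 = 5, so the two pitches are 5 semitones apart.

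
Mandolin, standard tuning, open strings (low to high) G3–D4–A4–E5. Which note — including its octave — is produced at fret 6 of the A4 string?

D#5

Each fret is one semitone, so A4 + 6 = D#5.
(Equivalently spelled Eb5.)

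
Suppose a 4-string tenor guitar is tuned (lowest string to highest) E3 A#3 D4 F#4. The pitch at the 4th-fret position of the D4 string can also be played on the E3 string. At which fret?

Fret 4 on D4 is MIDI 62 + 4 = 66 (F#4). On the E3 string (open MIDI 52), that pitch is 66 − 52 = fret 14.

14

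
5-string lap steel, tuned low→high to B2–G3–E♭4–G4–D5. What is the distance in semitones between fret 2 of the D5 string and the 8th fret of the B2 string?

21 semitones

D5 at fret 2 → E5 (MIDI 76); B2 at fret 8 → G3 (MIDI 55).
76 − 55 = 21, so the two pitches are 21 semitones apart, with E5 the higher.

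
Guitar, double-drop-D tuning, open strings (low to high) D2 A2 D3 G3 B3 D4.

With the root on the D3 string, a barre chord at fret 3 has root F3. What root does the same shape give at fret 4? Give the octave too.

Moving from fret 3 to fret 4 shifts the root by 1 semitone.
F3 up 1 semitone is F#3.

F#3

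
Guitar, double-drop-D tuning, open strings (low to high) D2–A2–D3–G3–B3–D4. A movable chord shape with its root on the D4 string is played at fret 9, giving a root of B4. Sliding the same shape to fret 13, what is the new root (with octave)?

D#5

Moving from fret 9 to fret 13 shifts the root by 4 semitones.
B4 up 4 semitones is D#5.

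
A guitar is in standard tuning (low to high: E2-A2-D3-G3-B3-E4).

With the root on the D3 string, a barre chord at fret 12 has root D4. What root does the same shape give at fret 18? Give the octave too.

Moving from fret 12 to fret 18 shifts the root by 6 semitones.
D4 up 6 semitones is G#4.

G#4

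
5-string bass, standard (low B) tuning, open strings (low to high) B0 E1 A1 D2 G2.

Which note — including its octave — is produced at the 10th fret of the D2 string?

The open D2 string plus 10 semitones: D–D#–E–F–…–A#–B–C.
The walk passes from B into C once, so the octave number goes from 2 to 3.

C3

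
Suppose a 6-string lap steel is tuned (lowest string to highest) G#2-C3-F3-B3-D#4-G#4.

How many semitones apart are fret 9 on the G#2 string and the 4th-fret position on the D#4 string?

14 semitones

G#2 at fret 9 → F3 (MIDI 53); D#4 at fret 4 → G4 (MIDI 67).
53 − 67 = -14, so the two pitches are 14 semitones apart, with G4 the higher.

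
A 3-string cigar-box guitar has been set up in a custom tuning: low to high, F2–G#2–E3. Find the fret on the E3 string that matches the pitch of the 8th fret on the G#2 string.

Fret 8 on G#2 is MIDI 44 + 8 = 52 (E3). On the E3 string (open MIDI 52), that pitch is 52 − 52 = fret 0.

0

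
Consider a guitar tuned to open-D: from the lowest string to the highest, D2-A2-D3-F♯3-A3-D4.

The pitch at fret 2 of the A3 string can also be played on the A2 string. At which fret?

Fret 2 on A3 is MIDI 57 + 2 = 59 (B3). On the A2 string (open MIDI 45), that pitch is 59 − 45 = fret 14.

14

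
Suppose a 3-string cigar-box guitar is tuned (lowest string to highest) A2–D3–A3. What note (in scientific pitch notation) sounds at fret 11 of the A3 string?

Each fret is one semitone, so A3 + 11 = Ab4.

Ab4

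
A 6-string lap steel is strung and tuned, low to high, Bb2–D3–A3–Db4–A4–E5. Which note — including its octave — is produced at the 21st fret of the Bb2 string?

G4

The open Bb2 string plus 21 semitones: Bb–B–C–Db–…–F–Gb–G.
The walk passes from B into C 2 times, so the octave number goes from 2 to 4.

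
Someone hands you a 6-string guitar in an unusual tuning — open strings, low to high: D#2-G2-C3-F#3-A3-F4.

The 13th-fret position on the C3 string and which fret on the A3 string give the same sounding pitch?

Fret 13 on C3 is MIDI 48 + 13 = 61 (C#4). On the A3 string (open MIDI 57), that pitch is 61 − 57 = fret 4.

4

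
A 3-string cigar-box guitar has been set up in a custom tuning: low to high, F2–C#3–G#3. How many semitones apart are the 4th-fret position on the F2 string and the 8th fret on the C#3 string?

F2 at fret 4 → A2 (MIDI 45); C#3 at fret 8 → A3 (MIDI 57).
45 − 57 = -12, so the two pitches are 12 semitones apart, with A3 the higher.

12 semitones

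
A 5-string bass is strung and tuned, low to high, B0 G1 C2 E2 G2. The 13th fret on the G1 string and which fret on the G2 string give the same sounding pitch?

Fret 13 on G1 is MIDI 31 + 13 = 44 (G#2). On the G2 string (open MIDI 43), that pitch is 44 − 43 = fret 1.

1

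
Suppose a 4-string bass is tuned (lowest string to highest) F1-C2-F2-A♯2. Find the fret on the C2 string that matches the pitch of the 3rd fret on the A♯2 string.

13

A♯2 at fret 3 is A♯2 + 3 semitones = C♯3.
The open C2 string is 10 semitones below the open A♯2, so the same pitch on the C2 string lies at fret 3 + 10 = 13.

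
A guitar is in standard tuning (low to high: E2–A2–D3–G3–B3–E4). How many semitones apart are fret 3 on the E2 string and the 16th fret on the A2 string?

18 semitones

E2 at fret 3 → G2 (MIDI 43); A2 at fret 16 → C♯4 (MIDI 61).
43 − 61 = -18, so the two pitches are 18 semitones apart, with C♯4 the higher.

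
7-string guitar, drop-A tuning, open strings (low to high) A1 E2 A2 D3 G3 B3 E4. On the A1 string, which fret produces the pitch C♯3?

16

C♯3 is 16 semitones above the open A1 (A–A#–B–C–…–B–C–C#), so it sits at fret 16.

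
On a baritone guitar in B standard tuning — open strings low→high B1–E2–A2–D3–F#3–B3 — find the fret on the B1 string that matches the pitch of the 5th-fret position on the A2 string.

15

A2 at fret 5 is A2 + 5 semitones = D3.
The open B1 string is 10 semitones below the open A2, so the same pitch on the B1 string lies at fret 5 + 10 = 15.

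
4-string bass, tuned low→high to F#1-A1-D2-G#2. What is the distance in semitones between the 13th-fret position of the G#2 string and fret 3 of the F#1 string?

G#2 at fret 13 → A3 (MIDI 57); F#1 at fret 3 → A1 (MIDI 33).
57 − 33 = 24, so the two pitches are 24 semitones apart, with A3 the higher.

24 semitones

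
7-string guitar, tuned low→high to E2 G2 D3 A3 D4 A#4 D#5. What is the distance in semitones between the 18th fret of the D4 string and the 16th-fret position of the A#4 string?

6 semitones

D4 at fret 18 → G#5 (MIDI 80); A#4 at fret 16 → D6 (MIDI 86).
80 − 86 = -6, so the two pitches are 6 semitones apart, with D6 the higher.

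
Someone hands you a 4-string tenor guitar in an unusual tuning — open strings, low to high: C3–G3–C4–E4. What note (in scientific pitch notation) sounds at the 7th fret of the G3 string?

G3 is MIDI 55. Adding 7 gives 62, which is D4.

D4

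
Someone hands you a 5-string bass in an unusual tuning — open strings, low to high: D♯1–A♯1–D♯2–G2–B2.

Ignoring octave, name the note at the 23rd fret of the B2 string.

A♯

B2 is MIDI 47. Adding 23 gives 70; 70 mod 12 = 10, i.e. A♯.
(Equivalently spelled B♭.)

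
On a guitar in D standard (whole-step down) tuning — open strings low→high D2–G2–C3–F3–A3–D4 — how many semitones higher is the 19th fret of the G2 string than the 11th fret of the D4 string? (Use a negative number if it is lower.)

-11 semitones

G2 at fret 19 → D4 (MIDI 62); D4 at fret 11 → C#5 (MIDI 73).
62 − 73 = -11, so the two pitches are 11 semitones apart.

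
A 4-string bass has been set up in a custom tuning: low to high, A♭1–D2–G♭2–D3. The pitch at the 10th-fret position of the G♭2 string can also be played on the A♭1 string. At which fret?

20

G♭2 at fret 10 is G♭2 + 10 semitones = E3.
The open A♭1 string is 10 semitones below the open G♭2, so the same pitch on the A♭1 string lies at fret 10 + 10 = 20.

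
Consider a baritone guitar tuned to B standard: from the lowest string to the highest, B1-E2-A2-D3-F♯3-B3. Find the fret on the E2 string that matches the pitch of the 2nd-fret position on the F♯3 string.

16

Fret 2 on F♯3 is MIDI 54 + 2 = 56 (G♯3). On the E2 string (open MIDI 40), that pitch is 56 − 40 = fret 16.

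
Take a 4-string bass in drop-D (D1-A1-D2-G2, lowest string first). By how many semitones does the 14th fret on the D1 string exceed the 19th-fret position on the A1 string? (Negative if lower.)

D1 at fret 14 → E2 (MIDI 40); A1 at fret 19 → E3 (MIDI 52).
40 − 52 = -12, so the two pitches are 12 semitones apart.

-12 semitones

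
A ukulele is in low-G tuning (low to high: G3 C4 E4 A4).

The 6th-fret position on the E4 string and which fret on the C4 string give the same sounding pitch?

E4 at fret 6 is E4 + 6 semitones = A♯4.
The open C4 string is 4 semitones below the open E4, so the same pitch on the C4 string lies at fret 6 + 4 = 10.

10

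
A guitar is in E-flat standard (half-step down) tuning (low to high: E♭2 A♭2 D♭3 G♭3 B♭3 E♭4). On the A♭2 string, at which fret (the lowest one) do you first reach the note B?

3

From A♭2, count semitones up the chromatic scale until reaching B: Ab–A–Bb–B — 3 steps.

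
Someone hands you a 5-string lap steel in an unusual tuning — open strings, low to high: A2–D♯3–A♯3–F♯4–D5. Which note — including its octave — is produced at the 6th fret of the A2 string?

D♯3

Each fret is one semitone, so A2 + 6 = D♯3.
(Equivalently spelled E♭3.)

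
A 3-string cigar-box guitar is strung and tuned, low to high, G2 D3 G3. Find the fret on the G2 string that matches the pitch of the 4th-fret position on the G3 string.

G3 at fret 4 is G3 + 4 semitones = B3.
The open G2 string is 12 semitones below the open G3, so the same pitch on the G2 string lies at fret 4 + 12 = 16.

16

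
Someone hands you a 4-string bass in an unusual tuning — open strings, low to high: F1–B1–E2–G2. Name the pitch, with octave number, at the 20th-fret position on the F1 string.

F1 is MIDI 29. Adding 20 gives 49, which is C#3.
(Equivalently spelled Db3.)

C#3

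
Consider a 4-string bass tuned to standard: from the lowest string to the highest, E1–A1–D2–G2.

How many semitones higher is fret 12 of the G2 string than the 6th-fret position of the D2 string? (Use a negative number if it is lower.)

G2 at fret 12 → G3 (MIDI 55); D2 at fret 6 → G#2 (MIDI 44).
55 − 44 = 11, so the two pitches are 11 semitones apart.

11 semitones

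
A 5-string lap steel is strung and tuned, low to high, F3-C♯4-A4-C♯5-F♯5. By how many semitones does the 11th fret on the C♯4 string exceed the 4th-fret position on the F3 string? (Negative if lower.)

C♯4 at fret 11 → C5 (MIDI 72); F3 at fret 4 → A3 (MIDI 57).
72 − 57 = 15, so the two pitches are 15 semitones apart.

15 semitones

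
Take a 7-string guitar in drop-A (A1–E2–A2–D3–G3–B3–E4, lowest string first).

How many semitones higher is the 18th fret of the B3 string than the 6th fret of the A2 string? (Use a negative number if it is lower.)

B3 at fret 18 → F5 (MIDI 77); A2 at fret 6 → D♯3 (MIDI 51).
77 − 51 = 26, so the two pitches are 26 semitones apart.

26 semitones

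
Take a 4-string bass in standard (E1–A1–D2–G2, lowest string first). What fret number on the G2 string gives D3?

7

D3 is 7 semitones above the open G2 (G–G#–A–A#–B–C–C#–D), so it sits at fret 7.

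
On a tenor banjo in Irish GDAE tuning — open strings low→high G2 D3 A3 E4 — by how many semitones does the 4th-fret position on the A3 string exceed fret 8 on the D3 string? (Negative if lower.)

A3 at fret 4 → C♯4 (MIDI 61); D3 at fret 8 → A♯3 (MIDI 58).
61 − 58 = 3, so the two pitches are 3 semitones apart.

3 semitones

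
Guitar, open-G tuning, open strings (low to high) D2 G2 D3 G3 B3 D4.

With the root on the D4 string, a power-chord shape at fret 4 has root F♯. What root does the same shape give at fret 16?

F♯

Moving from fret 4 to fret 16 shifts the root by 12 semitones.
F♯ up 12 semitones is F♯.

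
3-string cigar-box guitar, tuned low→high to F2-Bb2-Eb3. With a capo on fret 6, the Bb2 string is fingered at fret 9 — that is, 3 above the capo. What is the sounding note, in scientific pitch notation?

The capo raises the open Bb2 by 6 semitones to E3; fretting 3 more gives Bb2 + 6 + 3 = Bb2 + 9 semitones = G3.

G3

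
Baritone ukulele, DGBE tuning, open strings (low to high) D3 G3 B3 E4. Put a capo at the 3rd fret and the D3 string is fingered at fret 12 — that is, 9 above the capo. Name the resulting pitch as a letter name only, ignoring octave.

D

The capo raises the open D3 by 3 semitones to F3; fretting 9 more gives D3 + 3 + 9 = D3 + 12 semitones, landing on D.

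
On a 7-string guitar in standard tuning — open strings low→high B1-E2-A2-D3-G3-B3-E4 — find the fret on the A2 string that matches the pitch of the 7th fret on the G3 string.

17

Fret 7 on G3 is MIDI 55 + 7 = 62 (D4). On the A2 string (open MIDI 45), that pitch is 62 − 45 = fret 17.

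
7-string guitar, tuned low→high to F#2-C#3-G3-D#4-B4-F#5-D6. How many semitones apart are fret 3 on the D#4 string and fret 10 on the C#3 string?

7 semitones

D#4 at fret 3 → F#4 (MIDI 66); C#3 at fret 10 → B3 (MIDI 59).
66 − 59 = 7, so the two pitches are 7 semitones apart, with F#4 the higher.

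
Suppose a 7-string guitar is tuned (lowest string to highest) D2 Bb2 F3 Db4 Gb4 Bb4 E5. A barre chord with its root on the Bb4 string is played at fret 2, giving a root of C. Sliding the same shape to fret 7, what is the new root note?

Moving from fret 2 to fret 7 shifts the root by 5 semitones.
C up 5 semitones is F.

F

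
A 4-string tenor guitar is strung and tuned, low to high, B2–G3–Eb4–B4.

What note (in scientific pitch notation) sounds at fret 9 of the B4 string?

B4 is MIDI 71. Adding 9 gives 80, which is Ab5.

Ab5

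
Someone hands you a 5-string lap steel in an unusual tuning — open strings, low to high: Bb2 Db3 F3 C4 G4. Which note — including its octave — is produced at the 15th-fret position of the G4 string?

Each fret is one semitone, so G4 + 15 = Bb5.

Bb5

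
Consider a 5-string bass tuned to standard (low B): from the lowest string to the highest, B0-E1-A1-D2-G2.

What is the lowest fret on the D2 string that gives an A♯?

8

From D2, count semitones up the chromatic scale until reaching A♯: D–D#–E–F–F#–G–G#–A–A# — 8 steps.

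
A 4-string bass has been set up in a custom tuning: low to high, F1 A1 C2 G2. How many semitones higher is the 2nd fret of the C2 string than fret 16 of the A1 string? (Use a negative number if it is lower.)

-11 semitones

C2 at fret 2 → D2 (MIDI 38); A1 at fret 16 → Db3 (MIDI 49).
38 − 49 = -11, so the two pitches are 11 semitones apart.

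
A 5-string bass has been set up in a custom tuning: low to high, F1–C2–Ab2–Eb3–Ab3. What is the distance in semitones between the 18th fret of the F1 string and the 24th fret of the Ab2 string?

F1 at fret 18 → B2 (MIDI 47); Ab2 at fret 24 → Ab4 (MIDI 68).
47 − 68 = -21, so the two pitches are 21 semitones apart, with Ab4 the higher.

21 semitones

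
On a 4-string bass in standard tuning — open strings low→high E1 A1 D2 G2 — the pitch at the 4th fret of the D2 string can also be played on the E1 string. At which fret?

14

D2 at fret 4 is D2 + 4 semitones = F♯2.
The open E1 string is 10 semitones below the open D2, so the same pitch on the E1 string lies at fret 4 + 10 = 14.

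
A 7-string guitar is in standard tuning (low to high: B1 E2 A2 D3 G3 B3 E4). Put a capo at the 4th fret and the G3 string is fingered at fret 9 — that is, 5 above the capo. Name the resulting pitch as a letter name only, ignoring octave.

The capo raises the open G3 by 4 semitones to B3; fretting 5 more gives G3 + 4 + 5 = G3 + 9 semitones, landing on E.

E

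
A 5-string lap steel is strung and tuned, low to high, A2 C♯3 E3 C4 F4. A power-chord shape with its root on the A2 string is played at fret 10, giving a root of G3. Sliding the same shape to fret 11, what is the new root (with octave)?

Moving from fret 10 to fret 11 shifts the root by 1 semitone.
G3 up 1 semitone is G♯3.

G♯3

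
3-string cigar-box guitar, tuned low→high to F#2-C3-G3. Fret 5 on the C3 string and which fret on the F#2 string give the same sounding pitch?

11

Fret 5 on C3 is MIDI 48 + 5 = 53 (F3). On the F#2 string (open MIDI 42), that pitch is 53 − 42 = fret 11.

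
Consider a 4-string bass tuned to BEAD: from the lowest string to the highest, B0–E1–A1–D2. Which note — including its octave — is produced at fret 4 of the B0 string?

D♯1

Each fret is one semitone, so B0 + 4 = D♯1.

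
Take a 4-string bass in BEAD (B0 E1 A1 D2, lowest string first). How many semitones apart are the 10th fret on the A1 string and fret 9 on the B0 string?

A1 at fret 10 → G2 (MIDI 43); B0 at fret 9 → G#1 (MIDI 32).
43 − 32 = 11, so the two pitches are 11 semitones apart, with G2 the higher.

11 semitones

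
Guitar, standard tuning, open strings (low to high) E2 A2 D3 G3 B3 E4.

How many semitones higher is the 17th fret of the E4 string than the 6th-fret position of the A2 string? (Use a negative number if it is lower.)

E4 at fret 17 → A5 (MIDI 81); A2 at fret 6 → D#3 (MIDI 51).
81 − 51 = 30, so the two pitches are 30 semitones apart.

30 semitones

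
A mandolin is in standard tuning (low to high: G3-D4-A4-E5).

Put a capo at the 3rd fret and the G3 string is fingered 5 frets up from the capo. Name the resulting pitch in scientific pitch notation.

D♯4

The capo raises the open G3 by 3 semitones to A♯3; fretting 5 more gives G3 + 3 + 5 = G3 + 8 semitones = D♯4.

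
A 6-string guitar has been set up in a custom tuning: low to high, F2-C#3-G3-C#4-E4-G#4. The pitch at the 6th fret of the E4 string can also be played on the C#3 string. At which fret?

Fret 6 on E4 is MIDI 64 + 6 = 70 (A#4). On the C#3 string (open MIDI 49), that pitch is 70 − 49 = fret 21.

21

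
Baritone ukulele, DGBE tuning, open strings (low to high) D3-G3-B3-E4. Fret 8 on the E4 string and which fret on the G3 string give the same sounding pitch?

17

E4 at fret 8 is E4 + 8 semitones = C5.
The open G3 string is 9 semitones below the open E4, so the same pitch on the G3 string lies at fret 8 + 9 = 17.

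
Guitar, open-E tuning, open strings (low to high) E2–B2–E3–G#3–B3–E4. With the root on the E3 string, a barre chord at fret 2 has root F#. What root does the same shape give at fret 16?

G#

Moving from fret 2 to fret 16 shifts the root by 14 semitones.
F# up 14 semitones is G#.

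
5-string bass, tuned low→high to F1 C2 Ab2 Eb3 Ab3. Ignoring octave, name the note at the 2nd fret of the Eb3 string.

Eb3 is MIDI 51. Adding 2 gives 53; 53 mod 12 = 5, i.e. F.

F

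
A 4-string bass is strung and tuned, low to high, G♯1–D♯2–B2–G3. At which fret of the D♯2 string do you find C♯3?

C♯3 is 10 semitones above the open D♯2 (D#–E–F–F#–…–B–C–C#), so it sits at fret 10.

10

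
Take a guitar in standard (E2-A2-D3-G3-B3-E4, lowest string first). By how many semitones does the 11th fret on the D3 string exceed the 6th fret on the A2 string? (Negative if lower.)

D3 at fret 11 → C♯4 (MIDI 61); A2 at fret 6 → D♯3 (MIDI 51).
61 − 51 = 10, so the two pitches are 10 semitones apart.

10 semitones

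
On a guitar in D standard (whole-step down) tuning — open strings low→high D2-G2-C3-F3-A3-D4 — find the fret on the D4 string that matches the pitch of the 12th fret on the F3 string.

3

F3 at fret 12 is F3 + 12 semitones = F4.
The open D4 string is 9 semitones above the open F3, so the same pitch on the D4 string lies at fret 12 − 9 = 3.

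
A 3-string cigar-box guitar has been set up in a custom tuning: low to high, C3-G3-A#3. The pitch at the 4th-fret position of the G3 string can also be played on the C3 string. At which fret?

G3 at fret 4 is G3 + 4 semitones = B3.
The open C3 string is 7 semitones below the open G3, so the same pitch on the C3 string lies at fret 4 + 7 = 11.

11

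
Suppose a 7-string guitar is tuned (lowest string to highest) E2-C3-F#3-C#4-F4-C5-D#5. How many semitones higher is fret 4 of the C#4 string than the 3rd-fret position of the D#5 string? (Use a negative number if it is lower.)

C#4 at fret 4 → F4 (MIDI 65); D#5 at fret 3 → F#5 (MIDI 78).
65 − 78 = -13, so the two pitches are 13 semitones apart.

-13 semitones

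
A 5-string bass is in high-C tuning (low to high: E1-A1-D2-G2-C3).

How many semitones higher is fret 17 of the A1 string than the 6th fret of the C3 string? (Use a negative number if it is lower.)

-4 semitones

A1 at fret 17 → D3 (MIDI 50); C3 at fret 6 → F#3 (MIDI 54).
50 − 54 = -4, so the two pitches are 4 semitones apart.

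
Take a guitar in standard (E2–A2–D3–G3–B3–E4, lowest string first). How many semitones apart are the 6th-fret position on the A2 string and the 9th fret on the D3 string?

A2 at fret 6 → D♯3 (MIDI 51); D3 at fret 9 → B3 (MIDI 59).
51 − 59 = -8, so the two pitches are 8 semitones apart, with B3 the higher.

8 semitones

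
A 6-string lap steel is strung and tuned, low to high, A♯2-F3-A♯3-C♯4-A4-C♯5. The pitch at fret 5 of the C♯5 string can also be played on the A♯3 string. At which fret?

Fret 5 on C♯5 is MIDI 73 + 5 = 78 (F♯5). On the A♯3 string (open MIDI 58), that pitch is 78 − 58 = fret 20.

20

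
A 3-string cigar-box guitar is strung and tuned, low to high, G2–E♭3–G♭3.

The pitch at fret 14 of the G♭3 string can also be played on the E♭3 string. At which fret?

17

Fret 14 on G♭3 is MIDI 54 + 14 = 68 (A♭4). On the E♭3 string (open MIDI 51), that pitch is 68 − 51 = fret 17.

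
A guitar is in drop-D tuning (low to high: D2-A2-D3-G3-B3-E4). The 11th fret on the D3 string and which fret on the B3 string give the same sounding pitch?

D3 at fret 11 is D3 + 11 semitones = C♯4.
The open B3 string is 9 semitones above the open D3, so the same pitch on the B3 string lies at fret 11 − 9 = 2.

2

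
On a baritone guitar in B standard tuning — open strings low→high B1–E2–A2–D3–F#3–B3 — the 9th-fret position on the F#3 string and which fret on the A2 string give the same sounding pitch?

18

Fret 9 on F#3 is MIDI 54 + 9 = 63 (D#4). On the A2 string (open MIDI 45), that pitch is 63 − 45 = fret 18.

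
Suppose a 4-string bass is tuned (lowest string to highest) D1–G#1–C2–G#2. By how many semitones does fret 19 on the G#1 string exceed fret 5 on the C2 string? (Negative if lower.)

G#1 at fret 19 → D#3 (MIDI 51); C2 at fret 5 → F2 (MIDI 41).
51 − 41 = 10, so the two pitches are 10 semitones apart.

10 semitones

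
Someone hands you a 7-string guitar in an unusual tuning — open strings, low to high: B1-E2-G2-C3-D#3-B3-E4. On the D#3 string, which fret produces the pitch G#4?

17

G#4 is 17 semitones above the open D#3 (D#–E–F–F#–…–F#–G–G#), so it sits at fret 17.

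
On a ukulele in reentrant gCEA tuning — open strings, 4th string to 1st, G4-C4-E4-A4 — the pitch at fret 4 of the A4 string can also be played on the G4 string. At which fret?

A4 at fret 4 is A4 + 4 semitones = C#5.
The open G4 string is 2 semitones below the open A4, so the same pitch on the G4 string lies at fret 4 + 2 = 6.

6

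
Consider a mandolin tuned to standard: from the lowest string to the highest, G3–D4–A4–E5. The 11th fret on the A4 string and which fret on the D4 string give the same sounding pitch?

A4 at fret 11 is A4 + 11 semitones = G♯5.
The open D4 string is 7 semitones below the open A4, so the same pitch on the D4 string lies at fret 11 + 7 = 18.

18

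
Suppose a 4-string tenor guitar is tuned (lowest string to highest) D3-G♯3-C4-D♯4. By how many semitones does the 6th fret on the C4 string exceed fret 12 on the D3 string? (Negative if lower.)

4 semitones

C4 at fret 6 → F♯4 (MIDI 66); D3 at fret 12 → D4 (MIDI 62).
66 − 62 = 4, so the two pitches are 4 semitones apart.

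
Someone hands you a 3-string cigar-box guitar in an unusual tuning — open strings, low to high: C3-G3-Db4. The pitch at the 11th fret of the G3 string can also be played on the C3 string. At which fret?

18

G3 at fret 11 is G3 + 11 semitones = Gb4.
The open C3 string is 7 semitones below the open G3, so the same pitch on the C3 string lies at fret 11 + 7 = 18.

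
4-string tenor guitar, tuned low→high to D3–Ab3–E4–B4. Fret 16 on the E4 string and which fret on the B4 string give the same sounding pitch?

E4 at fret 16 is E4 + 16 semitones = Ab5.
The open B4 string is 7 semitones above the open E4, so the same pitch on the B4 string lies at fret 16 − 7 = 9.

9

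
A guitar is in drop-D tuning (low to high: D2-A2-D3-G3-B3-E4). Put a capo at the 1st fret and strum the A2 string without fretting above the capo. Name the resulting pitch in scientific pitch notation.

The capo raises the open A2 by 1 semitone to A♯2; fretting 0 more gives A2 + 1 + 0 = A2 + 1 semitone = A♯2.

A♯2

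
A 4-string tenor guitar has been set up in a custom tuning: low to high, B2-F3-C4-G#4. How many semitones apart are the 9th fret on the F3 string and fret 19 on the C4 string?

17 semitones

F3 at fret 9 → D4 (MIDI 62); C4 at fret 19 → G5 (MIDI 79).
62 − 79 = -17, so the two pitches are 17 semitones apart, with G5 the higher.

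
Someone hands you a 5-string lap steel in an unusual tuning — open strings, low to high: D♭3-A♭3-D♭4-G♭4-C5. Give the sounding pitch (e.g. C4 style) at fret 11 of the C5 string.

C5 is MIDI 72. Adding 11 gives 83, which is B5.

B5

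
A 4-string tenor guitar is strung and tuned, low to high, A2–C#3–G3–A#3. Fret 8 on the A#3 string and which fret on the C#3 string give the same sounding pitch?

Fret 8 on A#3 is MIDI 58 + 8 = 66 (F#4). On the C#3 string (open MIDI 49), that pitch is 66 − 49 = fret 17.

17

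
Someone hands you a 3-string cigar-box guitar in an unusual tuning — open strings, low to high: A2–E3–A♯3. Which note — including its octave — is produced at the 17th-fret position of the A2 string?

D4

Each fret is one semitone, so A2 + 17 = D4.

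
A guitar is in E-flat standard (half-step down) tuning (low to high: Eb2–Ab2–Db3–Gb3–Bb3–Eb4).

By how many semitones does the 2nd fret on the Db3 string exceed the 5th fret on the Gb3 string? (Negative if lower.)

Db3 at fret 2 → Eb3 (MIDI 51); Gb3 at fret 5 → B3 (MIDI 59).
51 − 59 = -8, so the two pitches are 8 semitones apart.

-8 semitones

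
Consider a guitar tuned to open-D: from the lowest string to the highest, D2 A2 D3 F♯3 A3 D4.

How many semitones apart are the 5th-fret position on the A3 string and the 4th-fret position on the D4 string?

4 semitones

A3 at fret 5 → D4 (MIDI 62); D4 at fret 4 → F♯4 (MIDI 66).
62 − 66 = -4, so the two pitches are 4 semitones apart, with F♯4 the higher.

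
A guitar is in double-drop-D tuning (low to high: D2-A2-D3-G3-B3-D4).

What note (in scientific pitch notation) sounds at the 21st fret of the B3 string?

B3 is MIDI 59. Adding 21 gives 80, which is G♯5.

G♯5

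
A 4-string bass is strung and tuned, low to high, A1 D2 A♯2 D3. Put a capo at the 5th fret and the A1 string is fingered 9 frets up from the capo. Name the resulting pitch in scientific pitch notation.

The capo raises the open A1 by 5 semitones to D2; fretting 9 more gives A1 + 5 + 9 = A1 + 14 semitones = B2.

B2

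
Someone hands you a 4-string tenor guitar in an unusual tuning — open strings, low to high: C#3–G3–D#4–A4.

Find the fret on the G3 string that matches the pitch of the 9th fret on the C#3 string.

3

Fret 9 on C#3 is MIDI 49 + 9 = 58 (A#3). On the G3 string (open MIDI 55), that pitch is 58 − 55 = fret 3.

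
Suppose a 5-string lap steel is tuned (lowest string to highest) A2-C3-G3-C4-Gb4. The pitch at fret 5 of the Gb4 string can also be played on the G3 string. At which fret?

Gb4 at fret 5 is Gb4 + 5 semitones = B4.
The open G3 string is 11 semitones below the open Gb4, so the same pitch on the G3 string lies at fret 5 + 11 = 16.

16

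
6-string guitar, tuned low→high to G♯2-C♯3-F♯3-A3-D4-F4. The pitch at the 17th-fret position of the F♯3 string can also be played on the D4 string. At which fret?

9

Fret 17 on F♯3 is MIDI 54 + 17 = 71 (B4). On the D4 string (open MIDI 62), that pitch is 71 − 62 = fret 9.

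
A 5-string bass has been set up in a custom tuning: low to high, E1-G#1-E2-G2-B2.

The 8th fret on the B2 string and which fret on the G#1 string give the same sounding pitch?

Fret 8 on B2 is MIDI 47 + 8 = 55 (G3). On the G#1 string (open MIDI 32), that pitch is 55 − 32 = fret 23.

23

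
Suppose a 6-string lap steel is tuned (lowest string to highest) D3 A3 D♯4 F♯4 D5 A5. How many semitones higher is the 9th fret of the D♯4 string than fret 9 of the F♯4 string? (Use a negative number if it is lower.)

D♯4 at fret 9 → C5 (MIDI 72); F♯4 at fret 9 → D♯5 (MIDI 75).
72 − 75 = -3, so the two pitches are 3 semitones apart.

-3 semitones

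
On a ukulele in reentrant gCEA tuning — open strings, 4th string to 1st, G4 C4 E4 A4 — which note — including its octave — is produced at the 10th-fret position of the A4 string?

The open A4 string plus 10 semitones: A–A#–B–C–…–F–F#–G.
The walk passes from B into C once, so the octave number goes from 4 to 5.

G5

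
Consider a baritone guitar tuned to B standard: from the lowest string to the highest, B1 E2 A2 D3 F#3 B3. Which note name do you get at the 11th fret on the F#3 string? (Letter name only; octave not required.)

F

Each fret is one semitone, so F#3 + 11 = F.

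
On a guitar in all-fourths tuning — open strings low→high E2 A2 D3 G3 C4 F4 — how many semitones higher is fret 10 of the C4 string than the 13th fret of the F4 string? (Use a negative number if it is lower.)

C4 at fret 10 → A#4 (MIDI 70); F4 at fret 13 → F#5 (MIDI 78).
70 − 78 = -8, so the two pitches are 8 semitones apart.

-8 semitones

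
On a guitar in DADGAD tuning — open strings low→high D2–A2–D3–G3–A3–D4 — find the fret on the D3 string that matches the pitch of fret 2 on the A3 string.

9

A3 at fret 2 is A3 + 2 semitones = B3.
The open D3 string is 7 semitones below the open A3, so the same pitch on the D3 string lies at fret 2 + 7 = 9.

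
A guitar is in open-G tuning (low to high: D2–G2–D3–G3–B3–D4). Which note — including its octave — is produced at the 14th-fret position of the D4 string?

E5

Each fret is one semitone, so D4 + 14 = E5.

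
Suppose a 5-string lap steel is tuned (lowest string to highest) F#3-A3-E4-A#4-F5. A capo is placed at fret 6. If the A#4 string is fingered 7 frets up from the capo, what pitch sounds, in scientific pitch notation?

B5

The capo raises the open A#4 by 6 semitones to E5; fretting 7 more gives A#4 + 6 + 7 = A#4 + 13 semitones = B5.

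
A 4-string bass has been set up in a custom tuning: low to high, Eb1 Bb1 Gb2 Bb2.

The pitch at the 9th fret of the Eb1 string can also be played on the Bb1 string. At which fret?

2

Fret 9 on Eb1 is MIDI 27 + 9 = 36 (C2). On the Bb1 string (open MIDI 34), that pitch is 36 − 34 = fret 2.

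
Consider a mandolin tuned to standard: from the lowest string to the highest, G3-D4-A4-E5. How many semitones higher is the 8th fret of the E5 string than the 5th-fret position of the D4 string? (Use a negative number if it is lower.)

E5 at fret 8 → C6 (MIDI 84); D4 at fret 5 → G4 (MIDI 67).
84 − 67 = 17, so the two pitches are 17 semitones apart.

17 semitones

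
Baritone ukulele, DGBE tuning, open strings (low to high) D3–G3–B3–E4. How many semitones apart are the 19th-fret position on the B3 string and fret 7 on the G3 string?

B3 at fret 19 → F♯5 (MIDI 78); G3 at fret 7 → D4 (MIDI 62).
78 − 62 = 16, so the two pitches are 16 semitones apart, with F♯5 the higher.

16 semitones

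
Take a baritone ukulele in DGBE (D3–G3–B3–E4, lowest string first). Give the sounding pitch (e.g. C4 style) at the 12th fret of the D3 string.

D3 is MIDI 50. Adding 12 gives 62, which is D4.

D4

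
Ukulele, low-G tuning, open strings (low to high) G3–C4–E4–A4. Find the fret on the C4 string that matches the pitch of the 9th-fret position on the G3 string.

4

G3 at fret 9 is G3 + 9 semitones = E4.
The open C4 string is 5 semitones above the open G3, so the same pitch on the C4 string lies at fret 9 − 5 = 4.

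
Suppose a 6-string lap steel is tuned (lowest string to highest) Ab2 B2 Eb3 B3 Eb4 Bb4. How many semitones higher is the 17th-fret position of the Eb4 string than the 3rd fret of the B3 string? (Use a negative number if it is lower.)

Eb4 at fret 17 → Ab5 (MIDI 80); B3 at fret 3 → D4 (MIDI 62).
80 − 62 = 18, so the two pitches are 18 semitones apart.

18 semitones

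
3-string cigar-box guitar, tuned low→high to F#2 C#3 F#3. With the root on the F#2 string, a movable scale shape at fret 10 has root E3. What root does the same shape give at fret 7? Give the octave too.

Moving from fret 10 to fret 7 shifts the root by -3 semitones.
E3 down 3 semitones is C#3.

C#3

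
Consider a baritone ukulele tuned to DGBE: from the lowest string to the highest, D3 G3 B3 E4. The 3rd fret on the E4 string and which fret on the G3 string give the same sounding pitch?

12

E4 at fret 3 is E4 + 3 semitones = G4.
The open G3 string is 9 semitones below the open E4, so the same pitch on the G3 string lies at fret 3 + 9 = 12.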